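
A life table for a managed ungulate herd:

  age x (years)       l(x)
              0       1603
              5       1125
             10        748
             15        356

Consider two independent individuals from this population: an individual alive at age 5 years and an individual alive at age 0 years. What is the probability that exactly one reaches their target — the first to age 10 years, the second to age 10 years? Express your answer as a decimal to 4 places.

0.5110

p₁ = l(10)/l(5) = 748/1125 = 0.664889; p₂ = l(10)/l(0) = 748/1603 = 0.466625.
P(exactly one) = p₁(1−p₂) + (1−p₁)p₂ = 0.354635 + 0.156371 = 0.511006.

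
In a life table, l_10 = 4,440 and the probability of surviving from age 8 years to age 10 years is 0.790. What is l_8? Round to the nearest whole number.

l_8 = l_10 / p = 4,440 / 0.790 = 5620.

5620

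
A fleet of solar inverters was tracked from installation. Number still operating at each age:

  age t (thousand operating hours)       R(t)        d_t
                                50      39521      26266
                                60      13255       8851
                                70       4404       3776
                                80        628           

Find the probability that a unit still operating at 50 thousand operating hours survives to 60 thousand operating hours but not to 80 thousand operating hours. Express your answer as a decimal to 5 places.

This is the probability of reaching 60 but not 80, conditional on being operational at 50: (R(60) − R(80)) / R(50).
= (13255 − 628) / 39521 = 12627 / 39521 = 0.319501.

0.31950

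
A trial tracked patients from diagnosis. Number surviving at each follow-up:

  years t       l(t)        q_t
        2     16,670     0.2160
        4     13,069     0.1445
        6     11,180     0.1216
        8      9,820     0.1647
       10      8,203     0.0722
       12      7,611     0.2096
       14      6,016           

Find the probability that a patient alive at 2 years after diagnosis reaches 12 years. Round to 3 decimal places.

The conditional survival probability is l(12)/l(2) = 7,611/16,670 = 0.456569.

0.457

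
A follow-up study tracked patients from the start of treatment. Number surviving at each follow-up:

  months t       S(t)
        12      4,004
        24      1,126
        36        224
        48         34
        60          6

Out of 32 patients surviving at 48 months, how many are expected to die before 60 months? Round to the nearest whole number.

The relevant probability is 1 − 6/34 = 0.823529.
Expected number = 32 × 0.823529 = 26.

26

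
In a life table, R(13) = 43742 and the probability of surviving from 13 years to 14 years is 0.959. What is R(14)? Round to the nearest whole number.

R(14) = R(13) × p = 43742 × 0.959 = 41949.

41949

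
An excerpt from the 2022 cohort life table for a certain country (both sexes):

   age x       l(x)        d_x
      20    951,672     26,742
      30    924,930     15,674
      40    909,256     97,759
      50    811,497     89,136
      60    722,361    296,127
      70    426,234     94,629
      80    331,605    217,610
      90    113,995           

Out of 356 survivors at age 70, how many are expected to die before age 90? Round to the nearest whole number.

The relevant probability is 1 − 113,995/426,234 = 0.732553.
Expected number = 356 × 0.732553 = 261.

261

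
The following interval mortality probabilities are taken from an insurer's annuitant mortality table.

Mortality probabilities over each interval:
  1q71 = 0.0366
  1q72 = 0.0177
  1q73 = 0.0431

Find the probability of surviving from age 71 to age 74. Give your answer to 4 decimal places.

Survival from 71 to 74 is the product of surviving each interval: (1 − 0.0366) × (1 − 0.0177) × (1 − 0.0431).
= 0.9634 × 0.9823 × 0.9569 = 0.905560.

0.9056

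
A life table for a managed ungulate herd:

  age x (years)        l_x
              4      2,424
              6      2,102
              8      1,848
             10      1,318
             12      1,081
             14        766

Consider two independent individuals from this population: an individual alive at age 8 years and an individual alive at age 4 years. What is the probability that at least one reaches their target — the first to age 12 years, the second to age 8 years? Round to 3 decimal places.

p₁ = l_12/l_8 = 1,081/1,848 = 0.584957; p₂ = l_8/l_4 = 1,848/2,424 = 0.762376.
P(at least one) = 1 − (1−p₁)(1−p₂) = 1 − 0.415043 × 0.237624 = 0.901376.

0.901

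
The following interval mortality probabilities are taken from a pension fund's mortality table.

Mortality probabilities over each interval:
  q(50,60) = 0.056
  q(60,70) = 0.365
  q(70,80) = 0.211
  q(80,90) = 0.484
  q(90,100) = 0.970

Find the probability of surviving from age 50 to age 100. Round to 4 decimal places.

0.0073

Survival from 50 to 100 is the product of surviving each interval: (1 − 0.056) × (1 − 0.365) × (1 − 0.211) × (1 − 0.484) × (1 − 0.970).
= 0.944 × 0.635 × 0.789 × 0.516 × 0.030 = 0.007321.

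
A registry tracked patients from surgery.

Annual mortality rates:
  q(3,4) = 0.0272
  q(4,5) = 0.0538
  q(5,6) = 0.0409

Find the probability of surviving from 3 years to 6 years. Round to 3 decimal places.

Survival from 3 to 6 is the product of surviving each interval: (1 − 0.0272) × (1 − 0.0538) × (1 − 0.0409).
= 0.9728 × 0.9462 × 0.9591 = 0.882816.

0.883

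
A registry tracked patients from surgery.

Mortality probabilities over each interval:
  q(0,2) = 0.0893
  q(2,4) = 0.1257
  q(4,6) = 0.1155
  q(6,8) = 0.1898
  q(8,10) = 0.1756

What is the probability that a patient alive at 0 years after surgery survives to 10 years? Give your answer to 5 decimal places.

0.47040

P(survive 0→10) = (1 − 0.0893) × (1 − 0.1257) × (1 − 0.1155) × (1 − 0.1898) × (1 − 0.1756).
= 0.9107 × 0.8743 × 0.8845 × 0.8102 × 0.8244 = 0.470396.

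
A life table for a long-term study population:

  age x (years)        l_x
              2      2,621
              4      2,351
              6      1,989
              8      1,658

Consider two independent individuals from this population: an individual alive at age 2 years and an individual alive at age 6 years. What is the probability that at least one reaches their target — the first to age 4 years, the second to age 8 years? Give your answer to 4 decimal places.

p₁ = l_4/l_2 = 2,351/2,621 = 0.896986; p₂ = l_8/l_6 = 1,658/1,989 = 0.833585.
P(at least one) = 1 − (1−p₁)(1−p₂) = 1 − 0.103014 × 0.166415 = 0.982857.

0.9829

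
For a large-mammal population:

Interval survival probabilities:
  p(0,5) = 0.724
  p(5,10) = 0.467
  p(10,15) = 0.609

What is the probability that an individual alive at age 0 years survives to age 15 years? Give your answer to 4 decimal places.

P(survive 0→15) = 0.724 × 0.467 × 0.609.
= 0.205908.

0.2059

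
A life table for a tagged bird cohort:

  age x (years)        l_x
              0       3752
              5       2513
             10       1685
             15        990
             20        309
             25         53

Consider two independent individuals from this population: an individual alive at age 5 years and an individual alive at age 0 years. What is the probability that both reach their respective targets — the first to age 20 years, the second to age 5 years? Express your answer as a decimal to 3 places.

p₁ = l_20/l_5 = 309/2513 = 0.122961; p₂ = l_5/l_0 = 2513/3752 = 0.669776.
P(both) = p₁ × p₂ = 0.122961 × 0.669776 = 0.082356.

0.082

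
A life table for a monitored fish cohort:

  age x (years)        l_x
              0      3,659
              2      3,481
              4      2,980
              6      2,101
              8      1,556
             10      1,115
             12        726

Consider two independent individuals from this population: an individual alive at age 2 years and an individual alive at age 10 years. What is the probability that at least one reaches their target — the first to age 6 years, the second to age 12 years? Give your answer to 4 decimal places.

p₁ = l_6/l_2 = 2,101/3,481 = 0.603562; p₂ = l_12/l_10 = 726/1,115 = 0.651121.
P(at least one) = 1 − (1−p₁)(1−p₂) = 1 − 0.396438 × 0.348879 = 0.861691.

0.8617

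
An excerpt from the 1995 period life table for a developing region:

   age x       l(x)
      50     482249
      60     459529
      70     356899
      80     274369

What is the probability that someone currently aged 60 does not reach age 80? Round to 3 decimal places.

0.403

P(die before 80 | alive at 60) = 1 − l(80)/l(60) = 1 − 274369/459529 = (185160)/459529 = 0.402934.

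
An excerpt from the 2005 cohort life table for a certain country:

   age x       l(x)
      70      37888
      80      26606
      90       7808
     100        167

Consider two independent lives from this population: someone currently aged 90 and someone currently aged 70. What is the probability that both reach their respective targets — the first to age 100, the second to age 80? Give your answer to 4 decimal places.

p₁ = l(100)/l(90) = 167/7808 = 0.021388; p₂ = l(80)/l(70) = 26606/37888 = 0.702228.
P(both) = p₁ × p₂ = 0.021388 × 0.702228 = 0.015019.

0.0150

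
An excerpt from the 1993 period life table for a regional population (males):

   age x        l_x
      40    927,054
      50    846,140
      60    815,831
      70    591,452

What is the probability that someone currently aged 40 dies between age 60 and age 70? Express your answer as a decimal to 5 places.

0.24203

We want 20|10q40 = (l_60 − l_70)/l_40.
This is the probability of reaching 60 but not 70, conditional on being alive at 40: (l_60 − l_70) / l_40.
= (815,831 − 591,452) / 927,054 = 224,379 / 927,054 = 0.242034.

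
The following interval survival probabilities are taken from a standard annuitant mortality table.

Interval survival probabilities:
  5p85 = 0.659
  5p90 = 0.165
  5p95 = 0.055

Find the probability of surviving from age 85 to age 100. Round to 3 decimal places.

15p85 = 0.659 × 0.165 × 0.055.
= 0.005980.

0.006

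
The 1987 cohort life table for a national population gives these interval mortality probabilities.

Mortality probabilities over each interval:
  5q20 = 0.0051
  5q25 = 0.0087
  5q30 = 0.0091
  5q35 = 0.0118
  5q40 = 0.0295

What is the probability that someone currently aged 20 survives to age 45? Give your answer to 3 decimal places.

25p20 = (1 − 0.0051) × (1 − 0.0087) × (1 − 0.0091) × (1 − 0.0118) × (1 − 0.0295).
= 0.9949 × 0.9913 × 0.9909 × 0.9882 × 0.9705 = 0.937249.

0.937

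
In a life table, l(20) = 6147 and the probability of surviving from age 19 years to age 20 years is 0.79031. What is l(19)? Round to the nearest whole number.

l(19) = l(20) / p = 6147 / 0.79031 = 7778.

7778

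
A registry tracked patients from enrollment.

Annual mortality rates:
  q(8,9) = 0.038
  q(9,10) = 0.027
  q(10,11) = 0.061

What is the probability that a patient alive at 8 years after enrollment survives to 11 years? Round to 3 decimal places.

The overall survival probability is (1 − 0.038) × (1 − 0.027) × (1 − 0.061).
= 0.962 × 0.973 × 0.939 = 0.878928.

0.879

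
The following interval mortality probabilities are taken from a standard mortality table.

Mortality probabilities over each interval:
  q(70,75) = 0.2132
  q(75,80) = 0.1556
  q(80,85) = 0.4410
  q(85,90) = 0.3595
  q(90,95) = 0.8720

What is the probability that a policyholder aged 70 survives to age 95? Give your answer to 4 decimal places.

0.0304

Chaining the interval survival probabilities: (1 − 0.2132) × (1 − 0.1556) × (1 − 0.4410) × (1 − 0.3595) × (1 − 0.8720).
= 0.7868 × 0.8444 × 0.5590 × 0.6405 × 0.1280 = 0.030448.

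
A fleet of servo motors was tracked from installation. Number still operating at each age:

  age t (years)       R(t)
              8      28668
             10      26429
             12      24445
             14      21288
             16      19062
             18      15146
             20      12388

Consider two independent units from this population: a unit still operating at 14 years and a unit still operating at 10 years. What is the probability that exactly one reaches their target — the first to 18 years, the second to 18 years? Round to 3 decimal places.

p₁ = R(18)/R(14) = 15146/21288 = 0.711481; p₂ = R(18)/R(10) = 15146/26429 = 0.573083.
P(exactly one) = p₁(1−p₂) + (1−p₁)p₂ = 0.303743 + 0.165345 = 0.469089.

0.469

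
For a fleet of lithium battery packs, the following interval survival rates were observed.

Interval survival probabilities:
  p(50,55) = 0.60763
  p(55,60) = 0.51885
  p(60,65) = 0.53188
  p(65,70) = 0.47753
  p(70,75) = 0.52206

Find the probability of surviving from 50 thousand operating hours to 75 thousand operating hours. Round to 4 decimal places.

0.0418

Survival from 50 to 75 is the product of surviving each interval: 0.60763 × 0.51885 × 0.53188 × 0.47753 × 0.52206.
= 0.041804.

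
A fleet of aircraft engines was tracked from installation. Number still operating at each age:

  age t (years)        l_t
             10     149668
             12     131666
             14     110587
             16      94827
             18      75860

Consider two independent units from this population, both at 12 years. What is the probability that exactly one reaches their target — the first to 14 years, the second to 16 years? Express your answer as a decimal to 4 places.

0.3503

p₁ = l_14/l_12 = 110587/131666 = 0.839906; p₂ = l_16/l_12 = 94827/131666 = 0.720209.
P(exactly one) = p₁(1−p₂) + (1−p₁)p₂ = 0.234998 + 0.115301 = 0.350299.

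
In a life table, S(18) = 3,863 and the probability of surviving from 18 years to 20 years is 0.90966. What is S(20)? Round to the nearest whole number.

3514

S(20) = S(18) × p = 3,863 × 0.90966 = 3514.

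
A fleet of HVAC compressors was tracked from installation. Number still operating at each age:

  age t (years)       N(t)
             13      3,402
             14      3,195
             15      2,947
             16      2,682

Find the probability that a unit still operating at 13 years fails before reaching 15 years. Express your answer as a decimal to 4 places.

0.1337

P(fail before 15 | operational at 13) = 1 − N(15)/N(13) = 1 − 2,947/3,402 = (455)/3,402 = 0.133745.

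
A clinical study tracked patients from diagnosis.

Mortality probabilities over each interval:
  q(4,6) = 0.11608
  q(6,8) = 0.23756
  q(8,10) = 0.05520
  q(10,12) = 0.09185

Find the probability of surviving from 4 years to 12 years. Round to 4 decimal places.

The overall survival probability is (1 − 0.11608) × (1 − 0.23756) × (1 − 0.05520) × (1 − 0.09185).
= 0.88392 × 0.76244 × 0.94480 × 0.90815 = 0.578251.

0.5783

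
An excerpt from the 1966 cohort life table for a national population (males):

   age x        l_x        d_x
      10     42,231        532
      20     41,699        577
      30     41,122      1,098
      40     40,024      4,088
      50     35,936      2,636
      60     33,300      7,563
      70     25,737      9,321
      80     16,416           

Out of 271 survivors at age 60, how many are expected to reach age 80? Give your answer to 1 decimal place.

The relevant probability is 16,416/33,300 = 0.492973.
Expected number = 271 × 0.492973 = 133.6.

133.6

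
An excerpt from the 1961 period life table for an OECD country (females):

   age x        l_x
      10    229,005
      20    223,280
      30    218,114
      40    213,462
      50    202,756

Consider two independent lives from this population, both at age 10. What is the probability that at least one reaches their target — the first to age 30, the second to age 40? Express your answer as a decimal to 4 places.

0.9968

p₁ = l_30/l_10 = 218,114/229,005 = 0.952442; p₂ = l_40/l_10 = 213,462/229,005 = 0.932128.
P(at least one) = 1 − (1−p₁)(1−p₂) = 1 − 0.047558 × 0.067872 = 0.996772.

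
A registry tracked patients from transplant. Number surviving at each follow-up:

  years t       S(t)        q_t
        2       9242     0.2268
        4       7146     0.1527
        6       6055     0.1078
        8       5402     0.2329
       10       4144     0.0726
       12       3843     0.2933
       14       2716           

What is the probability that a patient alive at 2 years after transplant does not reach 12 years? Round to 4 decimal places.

0.5842

P(die before 12 | alive at 2) = 1 − S(12)/S(2) = 1 − 3843/9242 = (5399)/9242 = 0.584181.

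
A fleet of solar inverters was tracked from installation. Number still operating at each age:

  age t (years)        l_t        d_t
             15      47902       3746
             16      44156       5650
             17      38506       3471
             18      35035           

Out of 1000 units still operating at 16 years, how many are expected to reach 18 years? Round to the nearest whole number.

The relevant probability is 35035/44156 = 0.793437.
Expected number = 1000 × 0.793437 = 793.

793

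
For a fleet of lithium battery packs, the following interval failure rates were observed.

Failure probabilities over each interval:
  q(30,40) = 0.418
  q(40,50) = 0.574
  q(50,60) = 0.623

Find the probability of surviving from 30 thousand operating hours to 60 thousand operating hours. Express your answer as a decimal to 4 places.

The overall survival probability is (1 − 0.418) × (1 − 0.574) × (1 − 0.623).
= 0.582 × 0.426 × 0.377 = 0.093470.

0.0935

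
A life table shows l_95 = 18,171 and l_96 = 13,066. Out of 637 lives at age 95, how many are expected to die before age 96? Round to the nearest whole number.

The relevant probability is 1 − 13,066/18,171 = 0.280942.
Expected number = 637 × 0.280942 = 179.

179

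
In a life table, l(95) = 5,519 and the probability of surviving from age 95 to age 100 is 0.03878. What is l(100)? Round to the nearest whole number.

214

l(100) = l(95) × p = 5,519 × 0.03878 = 214.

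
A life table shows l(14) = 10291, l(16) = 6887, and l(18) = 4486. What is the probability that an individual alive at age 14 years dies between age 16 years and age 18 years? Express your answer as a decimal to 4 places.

0.2333

This is the probability of reaching 16 but not 18, conditional on being alive at 14: (l(16) − l(18)) / l(14).
= (6887 − 4486) / 10291 = 2401 / 10291 = 0.233311.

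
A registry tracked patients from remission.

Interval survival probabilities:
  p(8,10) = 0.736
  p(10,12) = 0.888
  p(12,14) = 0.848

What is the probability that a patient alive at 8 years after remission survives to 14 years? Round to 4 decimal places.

0.5542

P(survive 8→14) = 0.736 × 0.888 × 0.848.
= 0.554226.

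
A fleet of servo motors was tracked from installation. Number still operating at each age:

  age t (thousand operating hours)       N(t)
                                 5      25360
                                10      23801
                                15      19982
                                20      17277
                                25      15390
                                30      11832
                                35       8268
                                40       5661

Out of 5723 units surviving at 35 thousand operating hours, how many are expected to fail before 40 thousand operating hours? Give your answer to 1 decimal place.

1804.5

The relevant probability is 1 − 5661/8268 = 0.315312.
Expected number = 5723 × 0.315312 = 1804.5.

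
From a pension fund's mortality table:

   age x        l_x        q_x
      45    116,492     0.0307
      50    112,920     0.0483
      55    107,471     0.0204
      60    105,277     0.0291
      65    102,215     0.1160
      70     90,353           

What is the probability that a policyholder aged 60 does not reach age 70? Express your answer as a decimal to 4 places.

P(die before 70 | alive at 60) = 1 − l_70/l_60 = 1 − 90,353/105,277 = (14,924)/105,277 = 0.141759.

0.1418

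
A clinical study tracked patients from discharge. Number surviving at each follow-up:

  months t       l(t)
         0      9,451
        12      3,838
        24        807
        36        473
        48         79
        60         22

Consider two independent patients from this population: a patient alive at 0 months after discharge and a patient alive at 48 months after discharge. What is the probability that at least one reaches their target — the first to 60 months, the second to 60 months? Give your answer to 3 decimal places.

p₁ = l(60)/l(0) = 22/9,451 = 0.002328; p₂ = l(60)/l(48) = 22/79 = 0.278481.
P(at least one) = 1 − (1−p₁)(1−p₂) = 1 − 0.997672 × 0.721519 = 0.280161.

0.280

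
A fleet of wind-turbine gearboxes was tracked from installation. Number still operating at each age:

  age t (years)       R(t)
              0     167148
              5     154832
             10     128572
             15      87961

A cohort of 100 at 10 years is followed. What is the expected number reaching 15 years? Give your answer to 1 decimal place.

68.4

The relevant probability is 87961/128572 = 0.684138.
Expected number = 100 × 0.684138 = 68.4.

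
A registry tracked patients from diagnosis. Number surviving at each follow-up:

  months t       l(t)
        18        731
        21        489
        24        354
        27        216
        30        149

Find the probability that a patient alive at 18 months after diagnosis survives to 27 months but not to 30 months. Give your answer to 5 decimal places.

This is the probability of reaching 27 but not 30, conditional on being alive at 18: (l(27) − l(30)) / l(18).
= (216 − 149) / 731 = 67 / 731 = 0.091655.

0.09166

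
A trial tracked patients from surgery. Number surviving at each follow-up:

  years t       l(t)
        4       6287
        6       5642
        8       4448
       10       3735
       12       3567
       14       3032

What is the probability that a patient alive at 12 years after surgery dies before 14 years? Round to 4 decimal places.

P(die before 14 | alive at 12) = 1 − l(14)/l(12) = 1 − 3032/3567 = (535)/3567 = 0.149986.

0.1500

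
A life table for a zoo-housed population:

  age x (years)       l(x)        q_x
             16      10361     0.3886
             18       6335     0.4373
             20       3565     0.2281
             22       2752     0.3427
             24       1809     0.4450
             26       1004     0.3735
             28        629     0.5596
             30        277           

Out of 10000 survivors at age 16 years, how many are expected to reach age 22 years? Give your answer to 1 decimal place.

The relevant probability is 2752/10361 = 0.265611.
Expected number = 10000 × 0.265611 = 2656.1.

2656.1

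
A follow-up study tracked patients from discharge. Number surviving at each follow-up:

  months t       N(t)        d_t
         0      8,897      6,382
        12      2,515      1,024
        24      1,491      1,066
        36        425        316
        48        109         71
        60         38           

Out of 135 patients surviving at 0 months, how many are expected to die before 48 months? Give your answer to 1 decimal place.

The relevant probability is 1 − 109/8,897 = 0.987749.
Expected number = 135 × 0.987749 = 133.3.

133.3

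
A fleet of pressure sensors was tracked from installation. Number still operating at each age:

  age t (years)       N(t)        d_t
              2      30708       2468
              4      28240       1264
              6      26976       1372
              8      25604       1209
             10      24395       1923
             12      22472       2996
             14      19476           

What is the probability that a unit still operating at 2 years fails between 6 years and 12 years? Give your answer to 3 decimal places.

This is the probability of reaching 6 but not 12, conditional on being operational at 2: (N(6) − N(12)) / N(2).
= (26976 − 22472) / 30708 = 4504 / 30708 = 0.146672.

0.147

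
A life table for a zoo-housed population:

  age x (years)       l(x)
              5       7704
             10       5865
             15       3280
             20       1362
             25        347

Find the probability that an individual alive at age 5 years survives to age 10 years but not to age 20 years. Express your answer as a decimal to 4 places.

0.5845

This is the probability of reaching 10 but not 20, conditional on being alive at 5: (l(10) − l(20)) / l(5).
= (5865 − 1362) / 7704 = 4503 / 7704 = 0.584502.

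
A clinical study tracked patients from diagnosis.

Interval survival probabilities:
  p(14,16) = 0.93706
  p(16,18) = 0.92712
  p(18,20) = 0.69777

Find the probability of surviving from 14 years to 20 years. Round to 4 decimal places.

The overall survival probability is 0.93706 × 0.92712 × 0.69777.
= 0.606200.

0.6062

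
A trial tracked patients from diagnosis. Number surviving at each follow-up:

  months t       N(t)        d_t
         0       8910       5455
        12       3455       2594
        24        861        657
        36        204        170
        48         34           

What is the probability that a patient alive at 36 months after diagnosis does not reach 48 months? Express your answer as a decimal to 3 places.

P(die before 48 | alive at 36) = 1 − N(48)/N(36) = 1 − 34/204 = (170)/204 = 0.833333.

0.833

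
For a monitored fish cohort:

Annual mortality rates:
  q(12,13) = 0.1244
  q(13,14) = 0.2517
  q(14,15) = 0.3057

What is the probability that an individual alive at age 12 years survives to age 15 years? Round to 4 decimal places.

0.4549

The overall survival probability is (1 − 0.1244) × (1 − 0.2517) × (1 − 0.3057).
= 0.8756 × 0.7483 × 0.6943 = 0.454913.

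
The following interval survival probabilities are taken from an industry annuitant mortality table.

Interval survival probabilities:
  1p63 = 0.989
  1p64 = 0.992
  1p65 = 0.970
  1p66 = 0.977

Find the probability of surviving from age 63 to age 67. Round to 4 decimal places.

0.9298

Chaining the interval survival probabilities: 0.989 × 0.992 × 0.970 × 0.977.
= 0.929767.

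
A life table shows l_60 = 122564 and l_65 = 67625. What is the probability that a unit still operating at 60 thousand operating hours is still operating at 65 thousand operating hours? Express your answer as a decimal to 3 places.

0.552

The conditional survival probability is l_65/l_60 = 67625/122564 = 0.551753.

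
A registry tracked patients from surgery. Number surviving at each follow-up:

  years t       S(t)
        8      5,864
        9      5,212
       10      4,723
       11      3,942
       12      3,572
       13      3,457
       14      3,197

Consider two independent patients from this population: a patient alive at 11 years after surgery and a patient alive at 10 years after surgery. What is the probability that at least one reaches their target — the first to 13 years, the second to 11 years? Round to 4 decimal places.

p₁ = S(13)/S(11) = 3,457/3,942 = 0.876966; p₂ = S(11)/S(10) = 3,942/4,723 = 0.834639.
P(at least one) = 1 − (1−p₁)(1−p₂) = 1 − 0.123034 × 0.165361 = 0.979655.

0.9797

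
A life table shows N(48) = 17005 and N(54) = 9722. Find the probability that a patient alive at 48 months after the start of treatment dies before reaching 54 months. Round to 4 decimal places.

P(die before 54 | alive at 48) = 1 − N(54)/N(48) = 1 − 9722/17005 = (7283)/17005 = 0.428286.

0.4283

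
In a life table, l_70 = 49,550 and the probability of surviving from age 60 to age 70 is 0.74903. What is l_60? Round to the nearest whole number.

66152

l_60 = l_70 / p = 49,550 / 0.74903 = 66152.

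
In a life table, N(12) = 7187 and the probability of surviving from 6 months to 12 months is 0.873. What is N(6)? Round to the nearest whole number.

8233

N(6) = N(12) / p = 7187 / 0.873 = 8233.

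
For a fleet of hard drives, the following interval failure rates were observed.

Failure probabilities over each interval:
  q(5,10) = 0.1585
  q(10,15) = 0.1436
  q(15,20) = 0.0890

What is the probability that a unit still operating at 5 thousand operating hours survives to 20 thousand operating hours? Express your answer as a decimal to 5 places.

0.65652

P(survive 5→20) = (1 − 0.1585) × (1 − 0.1436) × (1 − 0.0890).
= 0.8415 × 0.8564 × 0.9110 = 0.656522.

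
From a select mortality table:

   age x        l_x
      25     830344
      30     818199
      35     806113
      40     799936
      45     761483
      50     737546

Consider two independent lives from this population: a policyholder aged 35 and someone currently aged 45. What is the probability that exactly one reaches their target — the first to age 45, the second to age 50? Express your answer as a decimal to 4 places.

p₁ = l_45/l_35 = 761483/806113 = 0.944636; p₂ = l_50/l_45 = 737546/761483 = 0.968565.
P(exactly one) = p₁(1−p₂) + (1−p₁)p₂ = 0.029695 + 0.053624 = 0.083318.

0.0833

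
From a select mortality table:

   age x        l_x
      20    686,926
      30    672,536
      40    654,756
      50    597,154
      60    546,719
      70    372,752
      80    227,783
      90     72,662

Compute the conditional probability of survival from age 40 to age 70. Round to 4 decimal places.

0.5693

The conditional survival probability is l_70/l_40 = 372,752/654,756 = 0.569299.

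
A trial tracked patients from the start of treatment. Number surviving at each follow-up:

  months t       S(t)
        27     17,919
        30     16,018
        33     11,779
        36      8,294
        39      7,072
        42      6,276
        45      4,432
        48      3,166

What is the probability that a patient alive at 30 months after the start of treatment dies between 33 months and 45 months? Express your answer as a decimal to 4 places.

0.4587

This is the probability of reaching 33 but not 45, conditional on being alive at 30: (S(33) − S(45)) / S(30).
= (11,779 − 4,432) / 16,018 = 7,347 / 16,018 = 0.458671.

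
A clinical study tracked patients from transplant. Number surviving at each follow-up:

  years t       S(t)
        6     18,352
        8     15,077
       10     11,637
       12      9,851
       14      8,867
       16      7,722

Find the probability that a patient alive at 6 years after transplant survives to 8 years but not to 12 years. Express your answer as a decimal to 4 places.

0.2848

This is the probability of reaching 8 but not 12, conditional on being alive at 6: (S(8) − S(12)) / S(6).
= (15,077 − 9,851) / 18,352 = 5,226 / 18,352 = 0.284765.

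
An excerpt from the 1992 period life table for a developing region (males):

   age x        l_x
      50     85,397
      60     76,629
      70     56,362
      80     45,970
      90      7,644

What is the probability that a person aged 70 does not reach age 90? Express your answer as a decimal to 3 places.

0.864

P(die before 90 | alive at 70) = 1 − l_90/l_70 = 1 − 7,644/56,362 = (48,718)/56,362 = 0.864377.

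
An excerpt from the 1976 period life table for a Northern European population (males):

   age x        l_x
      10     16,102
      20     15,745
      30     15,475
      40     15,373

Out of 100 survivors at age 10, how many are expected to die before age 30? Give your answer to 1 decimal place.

The relevant probability is 1 − 15,475/16,102 = 0.038939.
Expected number = 100 × 0.038939 = 3.9.

3.9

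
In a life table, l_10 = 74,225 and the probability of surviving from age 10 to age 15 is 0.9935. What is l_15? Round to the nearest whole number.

73743

l_15 = l_10 × p = 74,225 × 0.9935 = 73743.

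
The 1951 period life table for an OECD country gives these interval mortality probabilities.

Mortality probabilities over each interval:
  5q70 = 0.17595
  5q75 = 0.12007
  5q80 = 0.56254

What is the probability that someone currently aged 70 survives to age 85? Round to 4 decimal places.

Chaining the interval survival probabilities: (1 − 0.17595) × (1 − 0.12007) × (1 − 0.56254).
= 0.82405 × 0.87993 × 0.43746 = 0.317205.

0.3172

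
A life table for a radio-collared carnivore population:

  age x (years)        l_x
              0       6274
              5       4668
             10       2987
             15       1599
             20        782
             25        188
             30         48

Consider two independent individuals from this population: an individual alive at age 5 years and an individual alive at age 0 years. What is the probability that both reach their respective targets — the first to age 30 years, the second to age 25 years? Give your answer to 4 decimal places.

p₁ = l_30/l_5 = 48/4668 = 0.010283; p₂ = l_25/l_0 = 188/6274 = 0.029965.
P(both) = p₁ × p₂ = 0.010283 × 0.029965 = 0.000308.

0.0003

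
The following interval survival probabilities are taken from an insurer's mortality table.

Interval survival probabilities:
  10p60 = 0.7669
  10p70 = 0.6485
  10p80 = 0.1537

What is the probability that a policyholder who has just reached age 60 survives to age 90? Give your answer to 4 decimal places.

Chaining the interval survival probabilities: 0.7669 × 0.6485 × 0.1537.
= 0.076440.

0.0764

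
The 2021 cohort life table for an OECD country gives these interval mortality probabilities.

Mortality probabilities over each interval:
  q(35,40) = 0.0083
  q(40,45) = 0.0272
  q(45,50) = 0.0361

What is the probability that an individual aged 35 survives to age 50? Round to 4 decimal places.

0.9299

P(survive 35→50) = (1 − 0.0083) × (1 − 0.0272) × (1 − 0.0361).
= 0.9917 × 0.9728 × 0.9639 = 0.929899.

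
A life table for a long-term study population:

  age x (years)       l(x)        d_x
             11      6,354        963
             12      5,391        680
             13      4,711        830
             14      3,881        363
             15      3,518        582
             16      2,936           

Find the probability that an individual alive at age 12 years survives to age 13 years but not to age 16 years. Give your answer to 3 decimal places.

0.329

This is the probability of reaching 13 but not 16, conditional on being alive at 12: (l(13) − l(16)) / l(12).
= (4,711 − 2,936) / 5,391 = 1,775 / 5,391 = 0.329252.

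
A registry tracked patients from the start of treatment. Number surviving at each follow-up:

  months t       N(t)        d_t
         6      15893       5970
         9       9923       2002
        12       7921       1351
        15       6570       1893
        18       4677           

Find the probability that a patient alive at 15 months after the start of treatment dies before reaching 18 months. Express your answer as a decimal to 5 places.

0.28813

P(die before 18 | alive at 15) = 1 − N(18)/N(15) = 1 − 4677/6570 = (1893)/6570 = 0.288128.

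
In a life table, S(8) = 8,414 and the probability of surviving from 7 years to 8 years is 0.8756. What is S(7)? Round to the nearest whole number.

S(7) = S(8) / p = 8,414 / 0.8756 = 9609.

9609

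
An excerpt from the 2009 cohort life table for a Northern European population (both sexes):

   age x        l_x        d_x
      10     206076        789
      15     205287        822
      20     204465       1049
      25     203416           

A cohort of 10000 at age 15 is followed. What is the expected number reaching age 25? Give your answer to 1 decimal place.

9908.9

The relevant probability is 203416/205287 = 0.990886.
Expected number = 10000 × 0.990886 = 9908.9.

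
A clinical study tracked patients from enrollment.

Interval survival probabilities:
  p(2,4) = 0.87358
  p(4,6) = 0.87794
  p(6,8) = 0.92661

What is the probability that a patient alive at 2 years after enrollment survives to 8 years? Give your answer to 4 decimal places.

0.7107

Chaining the interval survival probabilities: 0.87358 × 0.87794 × 0.92661.
= 0.710664.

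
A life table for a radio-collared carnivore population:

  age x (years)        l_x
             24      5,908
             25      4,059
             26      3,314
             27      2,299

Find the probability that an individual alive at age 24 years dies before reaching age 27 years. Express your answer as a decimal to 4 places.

P(die before 27 | alive at 24) = 1 − l_27/l_24 = 1 − 2,299/5,908 = (3,609)/5,908 = 0.610867.

0.6109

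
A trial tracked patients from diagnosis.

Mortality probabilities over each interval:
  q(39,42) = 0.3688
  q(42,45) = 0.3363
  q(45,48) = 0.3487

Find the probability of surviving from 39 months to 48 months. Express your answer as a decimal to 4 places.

P(survive 39→48) = (1 − 0.3688) × (1 − 0.3363) × (1 − 0.3487).
= 0.6312 × 0.6637 × 0.6513 = 0.272847.

0.2728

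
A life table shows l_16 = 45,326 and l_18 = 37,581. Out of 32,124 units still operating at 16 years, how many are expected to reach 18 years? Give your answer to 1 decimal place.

26634.9

The relevant probability is 37,581/45,326 = 0.829127.
Expected number = 32,124 × 0.829127 = 26634.9.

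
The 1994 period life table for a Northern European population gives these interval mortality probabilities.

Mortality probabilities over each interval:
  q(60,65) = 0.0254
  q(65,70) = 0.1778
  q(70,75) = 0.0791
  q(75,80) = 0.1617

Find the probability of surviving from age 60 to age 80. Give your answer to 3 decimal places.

0.619

Survival from 60 to 80 is the product of surviving each interval: (1 − 0.0254) × (1 − 0.1778) × (1 − 0.0791) × (1 − 0.1617).
= 0.9746 × 0.8222 × 0.9209 × 0.8383 = 0.618608.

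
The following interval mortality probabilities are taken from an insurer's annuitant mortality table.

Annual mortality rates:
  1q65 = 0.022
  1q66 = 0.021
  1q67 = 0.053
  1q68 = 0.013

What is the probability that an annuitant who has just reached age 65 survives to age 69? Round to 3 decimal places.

0.895

The overall survival probability is (1 − 0.022) × (1 − 0.021) × (1 − 0.053) × (1 − 0.013).
= 0.978 × 0.979 × 0.947 × 0.987 = 0.894929.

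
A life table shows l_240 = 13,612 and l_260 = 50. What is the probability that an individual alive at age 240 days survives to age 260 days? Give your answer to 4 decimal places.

The conditional survival probability is l_260/l_240 = 50/13,612 = 0.003673.

0.0037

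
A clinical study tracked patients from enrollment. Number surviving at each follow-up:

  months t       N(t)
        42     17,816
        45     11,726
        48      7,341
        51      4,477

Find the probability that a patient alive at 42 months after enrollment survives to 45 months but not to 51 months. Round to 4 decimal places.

0.4069

This is the probability of reaching 45 but not 51, conditional on being alive at 42: (N(45) − N(51)) / N(42).
= (11,726 − 4,477) / 17,816 = 7,249 / 17,816 = 0.406881.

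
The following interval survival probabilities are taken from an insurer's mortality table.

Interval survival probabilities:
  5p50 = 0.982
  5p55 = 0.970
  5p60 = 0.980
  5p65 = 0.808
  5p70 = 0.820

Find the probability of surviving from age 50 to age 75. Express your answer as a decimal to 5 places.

0.61849

Chaining the interval survival probabilities: 0.982 × 0.970 × 0.980 × 0.808 × 0.820.
= 0.618493.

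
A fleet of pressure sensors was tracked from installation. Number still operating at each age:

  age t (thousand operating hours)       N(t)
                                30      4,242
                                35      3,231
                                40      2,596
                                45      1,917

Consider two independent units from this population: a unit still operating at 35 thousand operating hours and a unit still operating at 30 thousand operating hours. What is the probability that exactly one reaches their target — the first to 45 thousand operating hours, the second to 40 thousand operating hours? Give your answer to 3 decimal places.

p₁ = N(45)/N(35) = 1,917/3,231 = 0.593315; p₂ = N(40)/N(30) = 2,596/4,242 = 0.611975.
P(exactly one) = p₁(1−p₂) + (1−p₁)p₂ = 0.230221 + 0.248881 = 0.479102.

0.479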